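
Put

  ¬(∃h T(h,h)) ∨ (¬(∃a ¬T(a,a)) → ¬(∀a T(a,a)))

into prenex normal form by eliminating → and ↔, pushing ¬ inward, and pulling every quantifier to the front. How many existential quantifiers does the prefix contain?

Eliminate → and ↔ using ¬ and ∨.
  ¬(∃h T(h,h)) ∨ ¬¬(∃a ¬T(a,a)) ∨ ¬(∀a T(a,a))
Push ¬ through the quantifiers and connectives to reach negation normal form:
  (∀h ¬T(h,h)) ∨ (∃a ¬T(a,a)) ∨ (∃a ¬T(a,a))
Give each quantifier a distinct variable: a↦x.
  (∀h ¬T(h,h)) ∨ (∃a ¬T(a,a)) ∨ (∃x ¬T(x,x))
Extract every quantifier outward, since the variables are now distinct and don't occur free across branches:
  ∀h ∃a ∃x (¬T(h,h) ∨ ¬T(a,a) ∨ ¬T(x,x))
The prefix is ∀h ∃a ∃x: 1 universal, 2 existential.

2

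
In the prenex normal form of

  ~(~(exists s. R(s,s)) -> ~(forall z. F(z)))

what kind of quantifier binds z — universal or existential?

universal

First replace A → B with ¬A ∨ B.
  ~(~~(exists s. R(s,s)) | ~(forall z. F(z)))
Drive negations inward (¬∀x A ≡ ∃x ¬A, ¬∃x A ≡ ∀x ¬A, De Morgan for ∧/∨):
  (forall s. ~R(s,s)) & (forall z. F(z))
Finally move all quantifiers to the prefix:
  forall s. forall z. (~R(s,s) & F(z))
The quantifier forall z sits under an even number of negations (counting the antecedent side of each →), so it remains universal.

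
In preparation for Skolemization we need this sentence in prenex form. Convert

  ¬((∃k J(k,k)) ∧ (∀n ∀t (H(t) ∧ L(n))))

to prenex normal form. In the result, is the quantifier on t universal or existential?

Push ¬ through the quantifiers and connectives to reach negation normal form:
  (∀k ¬J(k,k)) ∨ (∃n ∃t (¬H(t) ∨ ¬L(n)))
All bound variables are already distinct, so no renaming is needed.
Extract every quantifier outward, since the variables are now distinct and don't occur free across branches:
  ∀k ∃n ∃t (¬J(k,k) ∨ ¬H(t) ∨ ¬L(n))
The quantifier ∀t sits under an odd number of negations, so it flips to ∃t.

existential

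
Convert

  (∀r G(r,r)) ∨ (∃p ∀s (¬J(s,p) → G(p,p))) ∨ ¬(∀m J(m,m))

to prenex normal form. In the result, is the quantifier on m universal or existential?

Rewrite implications/biconditionals: A → B as ¬A ∨ B.
  (∀r G(r,r)) ∨ (∃p ∀s (¬¬J(s,p) ∨ G(p,p))) ∨ ¬(∀m J(m,m))
Move each ¬ inward, flipping quantifiers it crosses:
  (∀r G(r,r)) ∨ (∃p ∀s (J(s,p) ∨ G(p,p))) ∨ (∃m ¬J(m,m))
All bound variables are already distinct, so no renaming is needed.
Pull the quantifiers to the front (each side's bound variable is not free in the other side):
  ∀r ∃p ∀s ∃m (G(r,r) ∨ J(s,p) ∨ G(p,p) ∨ ¬J(m,m))
The quantifier ∀m sits under an odd number of negations (counting the antecedent side of each →), so it flips to ∃m.

existential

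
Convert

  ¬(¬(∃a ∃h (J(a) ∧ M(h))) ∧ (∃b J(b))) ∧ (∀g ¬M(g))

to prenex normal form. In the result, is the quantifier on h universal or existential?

Drive negations inward (¬∀x A ≡ ∃x ¬A, ¬∃x A ≡ ∀x ¬A, De Morgan for ∧/∨):
  ((∃a ∃h (J(a) ∧ M(h))) ∨ (∀b ¬J(b))) ∧ (∀g ¬M(g))
All bound variables are already distinct, so no renaming is needed.
Finally move all quantifiers to the prefix:
  ∃a ∃h ∀b ∀g ((J(a) ∧ M(h) ∨ ¬J(b)) ∧ ¬M(g))
The quantifier ∃h sits under an even number of negations, so it remains existential.

existential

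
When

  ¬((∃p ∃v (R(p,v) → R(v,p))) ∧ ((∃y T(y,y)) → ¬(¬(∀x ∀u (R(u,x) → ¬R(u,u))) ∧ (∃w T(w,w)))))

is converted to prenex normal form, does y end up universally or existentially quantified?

existential

First replace A → B with ¬A ∨ B.
  ¬((∃p ∃v (¬R(p,v) ∨ R(v,p))) ∧ (¬(∃y T(y,y)) ∨ ¬(¬(∀x ∀u (¬R(u,x) ∨ ¬R(u,u))) ∧ (∃w T(w,w)))))
Push ¬ through the quantifiers and connectives to reach negation normal form:
  (∀p ∀v (R(p,v) ∧ ¬R(v,p))) ∨ (∃y T(y,y)) ∧ (∃x ∃u (R(u,x) ∧ R(u,u))) ∧ (∃w T(w,w))
Finally move all quantifiers to the prefix:
  ∀p ∀v ∃y ∃x ∃u ∃w (R(p,v) ∧ ¬R(v,p) ∨ T(y,y) ∧ R(u,x) ∧ R(u,u) ∧ T(w,w))
The quantifier ∃y sits under an even number of negations (counting the antecedent side of each →), so it remains existential.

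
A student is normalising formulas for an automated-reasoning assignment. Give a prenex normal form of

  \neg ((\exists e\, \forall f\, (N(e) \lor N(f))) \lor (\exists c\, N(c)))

\forall e\, \exists f\, \forall c\, (\neg N(e) \land \neg N(f) \land \neg N(c))

Move each ¬ inward, flipping quantifiers it crosses:
  (\forall e\, \exists f\, (\neg N(e) \land \neg N(f))) \land (\forall c\, \neg N(c))
All bound variables are already distinct, so no renaming is needed.
Pull the quantifiers to the front (each side's bound variable is not free in the other side):
  \forall e\, \exists f\, \forall c\, (\neg N(e) \land \neg N(f) \land \neg N(c))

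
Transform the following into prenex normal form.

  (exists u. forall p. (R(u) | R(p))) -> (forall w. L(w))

First replace A → B with ¬A ∨ B.
  ~(exists u. forall p. (R(u) | R(p))) | (forall w. L(w))
Move each ¬ inward, flipping quantifiers it crosses:
  (forall u. exists p. (~R(u) & ~R(p))) | (forall w. L(w))
Extract every quantifier outward, since the variables are now distinct and don't occur free across branches:
  forall u. exists p. forall w. (~R(u) & ~R(p) | L(w))

forall u. exists p. forall w. (~R(u) & ~R(p) | L(w))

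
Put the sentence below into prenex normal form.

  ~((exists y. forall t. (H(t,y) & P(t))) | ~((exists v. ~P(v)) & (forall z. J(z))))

Drive negations inward (¬∀x A ≡ ∃x ¬A, ¬∃x A ≡ ∀x ¬A, De Morgan for ∧/∨):
  (forall y. exists t. (~H(t,y) | ~P(t))) & (exists v. ~P(v)) & (forall z. J(z))
All bound variables are already distinct, so no renaming is needed.
Finally move all quantifiers to the prefix:
  forall y. exists t. exists v. forall z. ((~H(t,y) | ~P(t)) & ~P(v) & J(z))

forall y. exists t. exists v. forall z. ((~H(t,y) | ~P(t)) & ~P(v) & J(z))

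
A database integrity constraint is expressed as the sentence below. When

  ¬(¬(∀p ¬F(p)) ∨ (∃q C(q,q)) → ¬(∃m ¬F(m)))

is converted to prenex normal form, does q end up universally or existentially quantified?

Rewrite implications/biconditionals: A → B as ¬A ∨ B.
  ¬(¬(¬(∀p ¬F(p)) ∨ (∃q C(q,q))) ∨ ¬(∃m ¬F(m)))
Push ¬ through the quantifiers and connectives to reach negation normal form:
  ((∃p F(p)) ∨ (∃q C(q,q))) ∧ (∃m ¬F(m))
Pull the quantifiers to the front (each side's bound variable is not free in the other side):
  ∃p ∃q ∃m ((F(p) ∨ C(q,q)) ∧ ¬F(m))
The quantifier ∃q sits under an even number of negations (counting the antecedent side of each →), so it remains existential.

existential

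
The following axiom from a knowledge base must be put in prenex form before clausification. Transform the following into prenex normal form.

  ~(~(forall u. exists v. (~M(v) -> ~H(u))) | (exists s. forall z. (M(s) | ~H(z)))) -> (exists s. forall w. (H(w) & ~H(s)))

exists u. forall v. exists s. forall z. exists z1. forall w. (~M(v) & H(u) | M(s) | ~H(z) | H(w) & ~H(z1))

Eliminate → and ↔ using ¬ and ∨.
  ~~(~(forall u. exists v. (~~M(v) | ~H(u))) | (exists s. forall z. (M(s) | ~H(z)))) | (exists s. forall w. (H(w) & ~H(s)))
Push ¬ through the quantifiers and connectives to reach negation normal form:
  (exists u. forall v. (~M(v) & H(u))) | (exists s. forall z. (M(s) | ~H(z))) | (exists s. forall w. (H(w) & ~H(s)))
Give each quantifier a distinct variable: s↦z1.
  (exists u. forall v. (~M(v) & H(u))) | (exists s. forall z. (M(s) | ~H(z))) | (exists z1. forall w. (H(w) & ~H(z1)))
Extract every quantifier outward, since the variables are now distinct and don't occur free across branches:
  exists u. forall v. exists s. forall z. exists z1. forall w. (~M(v) & H(u) | M(s) | ~H(z) | H(w) & ~H(z1))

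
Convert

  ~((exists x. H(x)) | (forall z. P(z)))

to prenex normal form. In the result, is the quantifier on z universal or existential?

existential

Drive negations inward (¬∀x A ≡ ∃x ¬A, ¬∃x A ≡ ∀x ¬A, De Morgan for ∧/∨):
  (forall x. ~H(x)) & (exists z. ~P(z))
Extract every quantifier outward, since the variables are now distinct and don't occur free across branches:
  forall x. exists z. (~H(x) & ~P(z))
The quantifier forall z sits under an odd number of negations, so it flips to exists z.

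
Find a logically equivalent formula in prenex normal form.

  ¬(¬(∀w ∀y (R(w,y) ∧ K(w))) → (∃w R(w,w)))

Eliminate → and ↔ using ¬ and ∨.
  ¬(¬¬(∀w ∀y (R(w,y) ∧ K(w))) ∨ (∃w R(w,w)))
Push ¬ through the quantifiers and connectives to reach negation normal form:
  (∃w ∃y (¬R(w,y) ∨ ¬K(w))) ∧ (∀w ¬R(w,w))
Give each quantifier a distinct variable: w↦z.
  (∃w ∃y (¬R(w,y) ∨ ¬K(w))) ∧ (∀z ¬R(z,z))
Finally move all quantifiers to the prefix:
  ∃w ∃y ∀z ((¬R(w,y) ∨ ¬K(w)) ∧ ¬R(z,z))

∃w ∃y ∀z ((¬R(w,y) ∨ ¬K(w)) ∧ ¬R(z,z))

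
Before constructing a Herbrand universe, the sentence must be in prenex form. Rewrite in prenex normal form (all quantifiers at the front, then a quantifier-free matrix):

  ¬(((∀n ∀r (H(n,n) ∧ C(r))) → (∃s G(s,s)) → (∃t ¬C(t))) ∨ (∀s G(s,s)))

Eliminate → and ↔ using ¬ and ∨.
  ¬(¬(∀n ∀r (H(n,n) ∧ C(r))) ∨ ¬(∃s G(s,s)) ∨ (∃t ¬C(t)) ∨ (∀s G(s,s)))
Move each ¬ inward, flipping quantifiers it crosses:
  (∀n ∀r (H(n,n) ∧ C(r))) ∧ (∃s G(s,s)) ∧ (∀t C(t)) ∧ (∃s ¬G(s,s))
Rename bound variables to avoid capture: s↦p.
  (∀n ∀r (H(n,n) ∧ C(r))) ∧ (∃s G(s,s)) ∧ (∀t C(t)) ∧ (∃p ¬G(p,p))
Finally move all quantifiers to the prefix:
  ∀n ∀r ∃s ∀t ∃p (H(n,n) ∧ C(r) ∧ G(s,s) ∧ C(t) ∧ ¬G(p,p))

∀n ∀r ∃s ∀t ∃p (H(n,n) ∧ C(r) ∧ G(s,s) ∧ C(t) ∧ ¬G(p,p))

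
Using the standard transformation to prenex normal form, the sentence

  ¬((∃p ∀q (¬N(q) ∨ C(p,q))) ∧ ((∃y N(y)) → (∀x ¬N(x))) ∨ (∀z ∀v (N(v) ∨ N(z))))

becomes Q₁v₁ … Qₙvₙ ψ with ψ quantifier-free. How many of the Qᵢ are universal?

First replace A → B with ¬A ∨ B.
  ¬((∃p ∀q (¬N(q) ∨ C(p,q))) ∧ (¬(∃y N(y)) ∨ (∀x ¬N(x))) ∨ (∀z ∀v (N(v) ∨ N(z))))
Drive negations inward (¬∀x A ≡ ∃x ¬A, ¬∃x A ≡ ∀x ¬A, De Morgan for ∧/∨):
  ((∀p ∃q (N(q) ∧ ¬C(p,q))) ∨ (∃y N(y)) ∧ (∃x N(x))) ∧ (∃z ∃v (¬N(v) ∧ ¬N(z)))
Extract every quantifier outward, since the variables are now distinct and don't occur free across branches:
  ∀p ∃q ∃y ∃x ∃z ∃v ((N(q) ∧ ¬C(p,q) ∨ N(y) ∧ N(x)) ∧ ¬N(v) ∧ ¬N(z))
The prefix is ∀p ∃q ∃y ∃x ∃z ∃v: 1 universal, 5 existential.

1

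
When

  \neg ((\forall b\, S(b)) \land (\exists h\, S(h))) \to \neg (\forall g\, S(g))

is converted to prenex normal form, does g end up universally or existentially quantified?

existential

First replace A → B with ¬A ∨ B.
  \neg \neg ((\forall b\, S(b)) \land (\exists h\, S(h))) \lor \neg (\forall g\, S(g))
Push ¬ through the quantifiers and connectives to reach negation normal form:
  (\forall b\, S(b)) \land (\exists h\, S(h)) \lor (\exists g\, \neg S(g))
Extract every quantifier outward, since the variables are now distinct and don't occur free across branches:
  \forall b\, \exists h\, \exists g\, (S(b) \land S(h) \lor \neg S(g))
The quantifier \forall g sits under an odd number of negations (counting the antecedent side of each →), so it flips to \exists g.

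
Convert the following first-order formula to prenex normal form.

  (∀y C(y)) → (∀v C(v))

∃y ∀v (¬C(y) ∨ C(v))

First replace A → B with ¬A ∨ B.
  ¬(∀y C(y)) ∨ (∀v C(v))
Drive negations inward (¬∀x A ≡ ∃x ¬A, ¬∃x A ≡ ∀x ¬A, De Morgan for ∧/∨):
  (∃y ¬C(y)) ∨ (∀v C(v))
All bound variables are already distinct, so no renaming is needed.
Finally move all quantifiers to the prefix:
  ∃y ∀v (¬C(y) ∨ C(v))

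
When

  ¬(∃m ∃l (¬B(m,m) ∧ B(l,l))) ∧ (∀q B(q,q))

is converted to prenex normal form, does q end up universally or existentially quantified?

universal

Push ¬ through the quantifiers and connectives to reach negation normal form:
  (∀m ∀l (B(m,m) ∨ ¬B(l,l))) ∧ (∀q B(q,q))
All bound variables are already distinct, so no renaming is needed.
Extract every quantifier outward, since the variables are now distinct and don't occur free across branches:
  ∀m ∀l ∀q ((B(m,m) ∨ ¬B(l,l)) ∧ B(q,q))
The quantifier ∀q sits under an even number of negations, so it remains universal.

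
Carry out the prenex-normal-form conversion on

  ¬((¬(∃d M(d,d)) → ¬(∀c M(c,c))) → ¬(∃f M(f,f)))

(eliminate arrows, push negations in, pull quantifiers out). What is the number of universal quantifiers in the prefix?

0

Rewrite implications/biconditionals: A → B as ¬A ∨ B.
  ¬(¬(¬¬(∃d M(d,d)) ∨ ¬(∀c M(c,c))) ∨ ¬(∃f M(f,f)))
Drive negations inward (¬∀x A ≡ ∃x ¬A, ¬∃x A ≡ ∀x ¬A, De Morgan for ∧/∨):
  ((∃d M(d,d)) ∨ (∃c ¬M(c,c))) ∧ (∃f M(f,f))
All bound variables are already distinct, so no renaming is needed.
Finally move all quantifiers to the prefix:
  ∃d ∃c ∃f ((M(d,d) ∨ ¬M(c,c)) ∧ M(f,f))
The prefix is ∃d ∃c ∃f: 0 universal, 3 existential.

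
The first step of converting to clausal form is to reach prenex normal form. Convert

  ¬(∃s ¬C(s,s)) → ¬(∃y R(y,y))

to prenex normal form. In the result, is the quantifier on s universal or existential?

existential

Eliminate → and ↔ using ¬ and ∨.
  ¬¬(∃s ¬C(s,s)) ∨ ¬(∃y R(y,y))
Drive negations inward (¬∀x A ≡ ∃x ¬A, ¬∃x A ≡ ∀x ¬A, De Morgan for ∧/∨):
  (∃s ¬C(s,s)) ∨ (∀y ¬R(y,y))
All bound variables are already distinct, so no renaming is needed.
Pull the quantifiers to the front (each side's bound variable is not free in the other side):
  ∃s ∀y (¬C(s,s) ∨ ¬R(y,y))
The quantifier ∃s sits under an even number of negations (counting the antecedent side of each →), so it remains existential.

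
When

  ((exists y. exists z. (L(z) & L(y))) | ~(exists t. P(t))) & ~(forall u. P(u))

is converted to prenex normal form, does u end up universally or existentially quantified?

Push ¬ through the quantifiers and connectives to reach negation normal form:
  ((exists y. exists z. (L(z) & L(y))) | (forall t. ~P(t))) & (exists u. ~P(u))
Pull the quantifiers to the front (each side's bound variable is not free in the other side):
  exists y. exists z. forall t. exists u. ((L(z) & L(y) | ~P(t)) & ~P(u))
The quantifier forall u sits under an odd number of negations, so it flips to exists u.

existential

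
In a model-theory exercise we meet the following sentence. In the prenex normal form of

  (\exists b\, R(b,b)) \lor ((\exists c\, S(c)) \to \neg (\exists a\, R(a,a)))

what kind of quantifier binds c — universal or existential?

First replace A → B with ¬A ∨ B.
  (\exists b\, R(b,b)) \lor \neg (\exists c\, S(c)) \lor \neg (\exists a\, R(a,a))
Drive negations inward (¬∀x A ≡ ∃x ¬A, ¬∃x A ≡ ∀x ¬A, De Morgan for ∧/∨):
  (\exists b\, R(b,b)) \lor (\forall c\, \neg S(c)) \lor (\forall a\, \neg R(a,a))
Pull the quantifiers to the front (each side's bound variable is not free in the other side):
  \exists b\, \forall c\, \forall a\, (R(b,b) \lor \neg S(c) \lor \neg R(a,a))
The quantifier \exists c sits under an odd number of negations (counting the antecedent side of each →), so it flips to \forall c.

universal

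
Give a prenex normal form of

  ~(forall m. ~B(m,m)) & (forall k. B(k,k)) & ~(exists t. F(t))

exists m. forall k. forall t. (B(m,m) & B(k,k) & ~F(t))

Move each ¬ inward, flipping quantifiers it crosses:
  (exists m. B(m,m)) & (forall k. B(k,k)) & (forall t. ~F(t))
All bound variables are already distinct, so no renaming is needed.
Finally move all quantifiers to the prefix:
  exists m. forall k. forall t. (B(m,m) & B(k,k) & ~F(t))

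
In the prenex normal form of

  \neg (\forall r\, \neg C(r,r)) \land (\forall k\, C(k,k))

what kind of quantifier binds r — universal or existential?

Drive negations inward (¬∀x A ≡ ∃x ¬A, ¬∃x A ≡ ∀x ¬A, De Morgan for ∧/∨):
  (\exists r\, C(r,r)) \land (\forall k\, C(k,k))
Pull the quantifiers to the front (each side's bound variable is not free in the other side):
  \exists r\, \forall k\, (C(r,r) \land C(k,k))
The quantifier \forall r sits under an odd number of negations, so it flips to \exists r.

existential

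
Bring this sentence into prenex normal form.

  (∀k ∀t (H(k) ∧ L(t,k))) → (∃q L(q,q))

∃k ∃t ∃q (¬H(k) ∨ ¬L(t,k) ∨ L(q,q))

First replace A → B with ¬A ∨ B.
  ¬(∀k ∀t (H(k) ∧ L(t,k))) ∨ (∃q L(q,q))
Move each ¬ inward, flipping quantifiers it crosses:
  (∃k ∃t (¬H(k) ∨ ¬L(t,k))) ∨ (∃q L(q,q))
Finally move all quantifiers to the prefix:
  ∃k ∃t ∃q (¬H(k) ∨ ¬L(t,k) ∨ L(q,q))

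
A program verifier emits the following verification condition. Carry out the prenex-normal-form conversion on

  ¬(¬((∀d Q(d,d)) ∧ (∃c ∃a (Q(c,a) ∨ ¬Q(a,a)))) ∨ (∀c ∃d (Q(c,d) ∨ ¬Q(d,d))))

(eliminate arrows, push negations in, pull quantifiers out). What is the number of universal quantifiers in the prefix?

2

Drive negations inward (¬∀x A ≡ ∃x ¬A, ¬∃x A ≡ ∀x ¬A, De Morgan for ∧/∨):
  (∀d Q(d,d)) ∧ (∃c ∃a (Q(c,a) ∨ ¬Q(a,a))) ∧ (∃c ∀d (¬Q(c,d) ∧ Q(d,d)))
Give each quantifier a distinct variable: c↦x1, d↦y.
  (∀d Q(d,d)) ∧ (∃c ∃a (Q(c,a) ∨ ¬Q(a,a))) ∧ (∃x1 ∀y (¬Q(x1,y) ∧ Q(y,y)))
Finally move all quantifiers to the prefix:
  ∀d ∃c ∃a ∃x1 ∀y (Q(d,d) ∧ (Q(c,a) ∨ ¬Q(a,a)) ∧ ¬Q(x1,y) ∧ Q(y,y))
The prefix is ∀d ∃c ∃a ∃x1 ∀y: 2 universal, 3 existential.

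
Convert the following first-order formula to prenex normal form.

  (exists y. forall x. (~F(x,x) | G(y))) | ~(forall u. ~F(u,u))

Move each ¬ inward, flipping quantifiers it crosses:
  (exists y. forall x. (~F(x,x) | G(y))) | (exists u. F(u,u))
All bound variables are already distinct, so no renaming is needed.
Finally move all quantifiers to the prefix:
  exists y. forall x. exists u. (~F(x,x) | G(y) | F(u,u))

exists y. forall x. exists u. (~F(x,x) | G(y) | F(u,u))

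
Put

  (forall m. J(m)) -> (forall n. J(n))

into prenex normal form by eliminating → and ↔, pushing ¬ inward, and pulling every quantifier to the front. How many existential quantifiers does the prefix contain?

1

Eliminate → and ↔ using ¬ and ∨.
  ~(forall m. J(m)) | (forall n. J(n))
Move each ¬ inward, flipping quantifiers it crosses:
  (exists m. ~J(m)) | (forall n. J(n))
All bound variables are already distinct, so no renaming is needed.
Extract every quantifier outward, since the variables are now distinct and don't occur free across branches:
  exists m. forall n. (~J(m) | J(n))
The prefix is exists m forall n: 1 universal, 1 existential.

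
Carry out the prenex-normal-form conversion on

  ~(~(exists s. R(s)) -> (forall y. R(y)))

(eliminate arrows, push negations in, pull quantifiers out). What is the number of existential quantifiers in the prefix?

Eliminate → and ↔ using ¬ and ∨.
  ~(~~(exists s. R(s)) | (forall y. R(y)))
Push ¬ through the quantifiers and connectives to reach negation normal form:
  (forall s. ~R(s)) & (exists y. ~R(y))
All bound variables are already distinct, so no renaming is needed.
Pull the quantifiers to the front (each side's bound variable is not free in the other side):
  forall s. exists y. (~R(s) & ~R(y))
The prefix is forall s exists y: 1 universal, 1 existential.

1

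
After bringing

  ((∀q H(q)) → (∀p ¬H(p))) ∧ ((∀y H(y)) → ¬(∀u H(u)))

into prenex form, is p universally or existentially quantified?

Rewrite implications/biconditionals: A → B as ¬A ∨ B.
  (¬(∀q H(q)) ∨ (∀p ¬H(p))) ∧ (¬(∀y H(y)) ∨ ¬(∀u H(u)))
Drive negations inward (¬∀x A ≡ ∃x ¬A, ¬∃x A ≡ ∀x ¬A, De Morgan for ∧/∨):
  ((∃q ¬H(q)) ∨ (∀p ¬H(p))) ∧ ((∃y ¬H(y)) ∨ (∃u ¬H(u)))
All bound variables are already distinct, so no renaming is needed.
Pull the quantifiers to the front (each side's bound variable is not free in the other side):
  ∃q ∀p ∃y ∃u ((¬H(q) ∨ ¬H(p)) ∧ (¬H(y) ∨ ¬H(u)))
The quantifier ∀p sits under an even number of negations (counting the antecedent side of each →), so it remains universal.

universal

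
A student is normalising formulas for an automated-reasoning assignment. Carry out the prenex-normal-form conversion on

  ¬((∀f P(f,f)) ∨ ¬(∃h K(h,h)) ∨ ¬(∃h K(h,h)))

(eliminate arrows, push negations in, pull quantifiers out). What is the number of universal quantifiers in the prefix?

Drive negations inward (¬∀x A ≡ ∃x ¬A, ¬∃x A ≡ ∀x ¬A, De Morgan for ∧/∨):
  (∃f ¬P(f,f)) ∧ (∃h K(h,h)) ∧ (∃h K(h,h))
Give each quantifier a distinct variable: h↦r.
  (∃f ¬P(f,f)) ∧ (∃h K(h,h)) ∧ (∃r K(r,r))
Extract every quantifier outward, since the variables are now distinct and don't occur free across branches:
  ∃f ∃h ∃r (¬P(f,f) ∧ K(h,h) ∧ K(r,r))
The prefix is ∃f ∃h ∃r: 0 universal, 3 existential.

0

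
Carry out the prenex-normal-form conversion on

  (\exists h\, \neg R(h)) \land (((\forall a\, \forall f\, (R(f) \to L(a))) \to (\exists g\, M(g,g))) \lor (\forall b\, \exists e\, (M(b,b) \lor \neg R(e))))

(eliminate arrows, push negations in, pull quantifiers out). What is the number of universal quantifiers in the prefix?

Eliminate → and ↔ using ¬ and ∨.
  (\exists h\, \neg R(h)) \land (\neg (\forall a\, \forall f\, (\neg R(f) \lor L(a))) \lor (\exists g\, M(g,g)) \lor (\forall b\, \exists e\, (M(b,b) \lor \neg R(e))))
Drive negations inward (¬∀x A ≡ ∃x ¬A, ¬∃x A ≡ ∀x ¬A, De Morgan for ∧/∨):
  (\exists h\, \neg R(h)) \land ((\exists a\, \exists f\, (R(f) \land \neg L(a))) \lor (\exists g\, M(g,g)) \lor (\forall b\, \exists e\, (M(b,b) \lor \neg R(e))))
All bound variables are already distinct, so no renaming is needed.
Pull the quantifiers to the front (each side's bound variable is not free in the other side):
  \exists h\, \exists a\, \exists f\, \exists g\, \forall b\, \exists e\, (\neg R(h) \land (R(f) \land \neg L(a) \lor M(g,g) \lor M(b,b) \lor \neg R(e)))
The prefix is \exists h \exists a \exists f \exists g \forall b \exists e: 1 universal, 5 existential.

1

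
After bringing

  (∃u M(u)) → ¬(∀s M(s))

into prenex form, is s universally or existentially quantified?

First replace A → B with ¬A ∨ B.
  ¬(∃u M(u)) ∨ ¬(∀s M(s))
Drive negations inward (¬∀x A ≡ ∃x ¬A, ¬∃x A ≡ ∀x ¬A, De Morgan for ∧/∨):
  (∀u ¬M(u)) ∨ (∃s ¬M(s))
All bound variables are already distinct, so no renaming is needed.
Extract every quantifier outward, since the variables are now distinct and don't occur free across branches:
  ∀u ∃s (¬M(u) ∨ ¬M(s))
The quantifier ∀s sits under an odd number of negations (counting the antecedent side of each →), so it flips to ∃s.

existential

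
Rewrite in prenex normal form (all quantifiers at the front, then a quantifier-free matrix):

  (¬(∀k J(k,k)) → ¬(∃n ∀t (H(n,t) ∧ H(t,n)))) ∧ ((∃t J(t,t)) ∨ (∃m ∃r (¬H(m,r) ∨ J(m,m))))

∀k ∀n ∃t ∃b ∃m ∃r ((J(k,k) ∨ ¬H(n,t) ∨ ¬H(t,n)) ∧ (J(b,b) ∨ ¬H(m,r) ∨ J(m,m)))

Eliminate → and ↔ using ¬ and ∨.
  (¬¬(∀k J(k,k)) ∨ ¬(∃n ∀t (H(n,t) ∧ H(t,n)))) ∧ ((∃t J(t,t)) ∨ (∃m ∃r (¬H(m,r) ∨ J(m,m))))
Move each ¬ inward, flipping quantifiers it crosses:
  ((∀k J(k,k)) ∨ (∀n ∃t (¬H(n,t) ∨ ¬H(t,n)))) ∧ ((∃t J(t,t)) ∨ (∃m ∃r (¬H(m,r) ∨ J(m,m))))
Rename bound variables to avoid capture: t↦b.
  ((∀k J(k,k)) ∨ (∀n ∃t (¬H(n,t) ∨ ¬H(t,n)))) ∧ ((∃b J(b,b)) ∨ (∃m ∃r (¬H(m,r) ∨ J(m,m))))
Finally move all quantifiers to the prefix:
  ∀k ∀n ∃t ∃b ∃m ∃r ((J(k,k) ∨ ¬H(n,t) ∨ ¬H(t,n)) ∧ (J(b,b) ∨ ¬H(m,r) ∨ J(m,m)))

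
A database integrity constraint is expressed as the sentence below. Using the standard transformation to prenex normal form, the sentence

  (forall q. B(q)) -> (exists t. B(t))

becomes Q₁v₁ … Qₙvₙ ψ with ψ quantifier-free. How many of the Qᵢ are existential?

2

Rewrite implications/biconditionals: A → B as ¬A ∨ B.
  ~(forall q. B(q)) | (exists t. B(t))
Move each ¬ inward, flipping quantifiers it crosses:
  (exists q. ~B(q)) | (exists t. B(t))
All bound variables are already distinct, so no renaming is needed.
Finally move all quantifiers to the prefix:
  exists q. exists t. (~B(q) | B(t))
The prefix is exists q exists t: 0 universal, 2 existential.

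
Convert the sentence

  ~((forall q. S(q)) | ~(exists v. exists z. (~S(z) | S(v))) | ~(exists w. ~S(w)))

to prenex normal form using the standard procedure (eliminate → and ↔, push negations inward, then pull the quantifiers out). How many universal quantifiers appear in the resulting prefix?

0

Drive negations inward (¬∀x A ≡ ∃x ¬A, ¬∃x A ≡ ∀x ¬A, De Morgan for ∧/∨):
  (exists q. ~S(q)) & (exists v. exists z. (~S(z) | S(v))) & (exists w. ~S(w))
All bound variables are already distinct, so no renaming is needed.
Pull the quantifiers to the front (each side's bound variable is not free in the other side):
  exists q. exists v. exists z. exists w. (~S(q) & (~S(z) | S(v)) & ~S(w))
The prefix is exists q exists v exists z exists w: 0 universal, 4 existential.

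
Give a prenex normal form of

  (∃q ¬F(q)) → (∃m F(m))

Eliminate → and ↔ using ¬ and ∨.
  ¬(∃q ¬F(q)) ∨ (∃m F(m))
Drive negations inward (¬∀x A ≡ ∃x ¬A, ¬∃x A ≡ ∀x ¬A, De Morgan for ∧/∨):
  (∀q F(q)) ∨ (∃m F(m))
All bound variables are already distinct, so no renaming is needed.
Pull the quantifiers to the front (each side's bound variable is not free in the other side):
  ∀q ∃m (F(q) ∨ F(m))

∀q ∃m (F(q) ∨ F(m))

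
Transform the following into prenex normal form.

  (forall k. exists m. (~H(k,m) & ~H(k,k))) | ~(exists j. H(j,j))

Push ¬ through the quantifiers and connectives to reach negation normal form:
  (forall k. exists m. (~H(k,m) & ~H(k,k))) | (forall j. ~H(j,j))
All bound variables are already distinct, so no renaming is needed.
Finally move all quantifiers to the prefix:
  forall k. exists m. forall j. (~H(k,m) & ~H(k,k) | ~H(j,j))

forall k. exists m. forall j. (~H(k,m) & ~H(k,k) | ~H(j,j))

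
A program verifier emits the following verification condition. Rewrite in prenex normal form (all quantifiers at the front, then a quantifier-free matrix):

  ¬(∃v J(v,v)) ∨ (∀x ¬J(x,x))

∀v ∀x (¬J(v,v) ∨ ¬J(x,x))

Push ¬ through the quantifiers and connectives to reach negation normal form:
  (∀v ¬J(v,v)) ∨ (∀x ¬J(x,x))
All bound variables are already distinct, so no renaming is needed.
Finally move all quantifiers to the prefix:
  ∀v ∀x (¬J(v,v) ∨ ¬J(x,x))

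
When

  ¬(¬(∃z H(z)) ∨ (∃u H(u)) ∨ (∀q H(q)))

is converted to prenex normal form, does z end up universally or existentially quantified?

Move each ¬ inward, flipping quantifiers it crosses:
  (∃z H(z)) ∧ (∀u ¬H(u)) ∧ (∃q ¬H(q))
All bound variables are already distinct, so no renaming is needed.
Extract every quantifier outward, since the variables are now distinct and don't occur free across branches:
  ∃z ∀u ∃q (H(z) ∧ ¬H(u) ∧ ¬H(q))
The quantifier ∃z sits under an even number of negations, so it remains existential.

existential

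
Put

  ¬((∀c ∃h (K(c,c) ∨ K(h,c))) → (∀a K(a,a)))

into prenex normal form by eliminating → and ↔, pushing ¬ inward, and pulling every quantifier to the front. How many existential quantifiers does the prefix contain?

2

Rewrite implications/biconditionals: A → B as ¬A ∨ B.
  ¬(¬(∀c ∃h (K(c,c) ∨ K(h,c))) ∨ (∀a K(a,a)))
Drive negations inward (¬∀x A ≡ ∃x ¬A, ¬∃x A ≡ ∀x ¬A, De Morgan for ∧/∨):
  (∀c ∃h (K(c,c) ∨ K(h,c))) ∧ (∃a ¬K(a,a))
All bound variables are already distinct, so no renaming is needed.
Pull the quantifiers to the front (each side's bound variable is not free in the other side):
  ∀c ∃h ∃a ((K(c,c) ∨ K(h,c)) ∧ ¬K(a,a))
The prefix is ∀c ∃h ∃a: 1 universal, 2 existential.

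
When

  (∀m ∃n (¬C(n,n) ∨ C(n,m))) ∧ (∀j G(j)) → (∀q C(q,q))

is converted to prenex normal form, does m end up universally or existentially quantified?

Eliminate → and ↔ using ¬ and ∨.
  ¬((∀m ∃n (¬C(n,n) ∨ C(n,m))) ∧ (∀j G(j))) ∨ (∀q C(q,q))
Move each ¬ inward, flipping quantifiers it crosses:
  (∃m ∀n (C(n,n) ∧ ¬C(n,m))) ∨ (∃j ¬G(j)) ∨ (∀q C(q,q))
Extract every quantifier outward, since the variables are now distinct and don't occur free across branches:
  ∃m ∀n ∃j ∀q (C(n,n) ∧ ¬C(n,m) ∨ ¬G(j) ∨ C(q,q))
The quantifier ∀m sits under an odd number of negations (counting the antecedent side of each →), so it flips to ∃m.

existential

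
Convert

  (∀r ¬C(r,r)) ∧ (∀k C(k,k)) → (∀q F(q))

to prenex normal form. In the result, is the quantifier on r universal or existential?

First replace A → B with ¬A ∨ B.
  ¬((∀r ¬C(r,r)) ∧ (∀k C(k,k))) ∨ (∀q F(q))
Push ¬ through the quantifiers and connectives to reach negation normal form:
  (∃r C(r,r)) ∨ (∃k ¬C(k,k)) ∨ (∀q F(q))
All bound variables are already distinct, so no renaming is needed.
Finally move all quantifiers to the prefix:
  ∃r ∃k ∀q (C(r,r) ∨ ¬C(k,k) ∨ F(q))
The quantifier ∀r sits under an odd number of negations (counting the antecedent side of each →), so it flips to ∃r.

existential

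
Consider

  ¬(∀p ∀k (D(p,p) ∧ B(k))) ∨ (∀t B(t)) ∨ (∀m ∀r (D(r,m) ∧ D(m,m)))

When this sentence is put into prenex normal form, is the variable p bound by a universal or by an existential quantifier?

Push ¬ through the quantifiers and connectives to reach negation normal form:
  (∃p ∃k (¬D(p,p) ∨ ¬B(k))) ∨ (∀t B(t)) ∨ (∀m ∀r (D(r,m) ∧ D(m,m)))
Extract every quantifier outward, since the variables are now distinct and don't occur free across branches:
  ∃p ∃k ∀t ∀m ∀r (¬D(p,p) ∨ ¬B(k) ∨ B(t) ∨ D(r,m) ∧ D(m,m))
The quantifier ∀p sits under an odd number of negations, so it flips to ∃p.

existential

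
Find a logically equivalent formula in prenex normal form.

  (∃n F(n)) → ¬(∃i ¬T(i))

∀n ∀i (¬F(n) ∨ T(i))

Eliminate → and ↔ using ¬ and ∨.
  ¬(∃n F(n)) ∨ ¬(∃i ¬T(i))
Move each ¬ inward, flipping quantifiers it crosses:
  (∀n ¬F(n)) ∨ (∀i T(i))
All bound variables are already distinct, so no renaming is needed.
Extract every quantifier outward, since the variables are now distinct and don't occur free across branches:
  ∀n ∀i (¬F(n) ∨ T(i))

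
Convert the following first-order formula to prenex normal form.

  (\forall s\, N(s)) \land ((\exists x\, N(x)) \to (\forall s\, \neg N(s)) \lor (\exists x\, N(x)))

Rewrite implications/biconditionals: A → B as ¬A ∨ B.
  (\forall s\, N(s)) \land (\neg (\exists x\, N(x)) \lor (\forall s\, \neg N(s)) \lor (\exists x\, N(x)))
Drive negations inward (¬∀x A ≡ ∃x ¬A, ¬∃x A ≡ ∀x ¬A, De Morgan for ∧/∨):
  (\forall s\, N(s)) \land ((\forall x\, \neg N(x)) \lor (\forall s\, \neg N(s)) \lor (\exists x\, N(x)))
Standardize variables apart so no two quantifiers bind the same name: s↦q, x↦v.
  (\forall s\, N(s)) \land ((\forall x\, \neg N(x)) \lor (\forall q\, \neg N(q)) \lor (\exists v\, N(v)))
Pull the quantifiers to the front (each side's bound variable is not free in the other side):
  \forall s\, \forall x\, \forall q\, \exists v\, (N(s) \land (\neg N(x) \lor \neg N(q) \lor N(v)))

\forall s\, \forall x\, \forall q\, \exists v\, (N(s) \land (\neg N(x) \lor \neg N(q) \lor N(v)))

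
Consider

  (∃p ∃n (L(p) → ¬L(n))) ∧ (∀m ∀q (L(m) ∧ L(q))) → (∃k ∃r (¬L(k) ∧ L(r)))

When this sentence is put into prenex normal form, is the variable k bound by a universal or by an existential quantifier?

Eliminate → and ↔ using ¬ and ∨.
  ¬((∃p ∃n (¬L(p) ∨ ¬L(n))) ∧ (∀m ∀q (L(m) ∧ L(q)))) ∨ (∃k ∃r (¬L(k) ∧ L(r)))
Move each ¬ inward, flipping quantifiers it crosses:
  (∀p ∀n (L(p) ∧ L(n))) ∨ (∃m ∃q (¬L(m) ∨ ¬L(q))) ∨ (∃k ∃r (¬L(k) ∧ L(r)))
All bound variables are already distinct, so no renaming is needed.
Finally move all quantifiers to the prefix:
  ∀p ∀n ∃m ∃q ∃k ∃r (L(p) ∧ L(n) ∨ ¬L(m) ∨ ¬L(q) ∨ ¬L(k) ∧ L(r))
The quantifier ∃k sits under an even number of negations (counting the antecedent side of each →), so it remains existential.

existential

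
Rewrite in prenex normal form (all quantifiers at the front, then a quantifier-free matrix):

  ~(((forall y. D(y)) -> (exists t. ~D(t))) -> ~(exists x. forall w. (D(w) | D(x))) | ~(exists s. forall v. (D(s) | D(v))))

exists y. exists t. exists x. forall w. exists s. forall v. ((~D(y) | ~D(t)) & (D(w) | D(x)) & (D(s) | D(v)))

Rewrite implications/biconditionals: A → B as ¬A ∨ B.
  ~(~(~(forall y. D(y)) | (exists t. ~D(t))) | ~(exists x. forall w. (D(w) | D(x))) | ~(exists s. forall v. (D(s) | D(v))))
Push ¬ through the quantifiers and connectives to reach negation normal form:
  ((exists y. ~D(y)) | (exists t. ~D(t))) & (exists x. forall w. (D(w) | D(x))) & (exists s. forall v. (D(s) | D(v)))
Extract every quantifier outward, since the variables are now distinct and don't occur free across branches:
  exists y. exists t. exists x. forall w. exists s. forall v. ((~D(y) | ~D(t)) & (D(w) | D(x)) & (D(s) | D(v)))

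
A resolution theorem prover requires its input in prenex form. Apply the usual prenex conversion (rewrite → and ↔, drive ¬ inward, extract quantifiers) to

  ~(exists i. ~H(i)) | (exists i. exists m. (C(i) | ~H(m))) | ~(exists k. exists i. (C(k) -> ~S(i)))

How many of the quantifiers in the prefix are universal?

3

First replace A → B with ¬A ∨ B.
  ~(exists i. ~H(i)) | (exists i. exists m. (C(i) | ~H(m))) | ~(exists k. exists i. (~C(k) | ~S(i)))
Push ¬ through the quantifiers and connectives to reach negation normal form:
  (forall i. H(i)) | (exists i. exists m. (C(i) | ~H(m))) | (forall k. forall i. (C(k) & S(i)))
Standardize variables apart so no two quantifiers bind the same name: i↦u1, i↦u.
  (forall i. H(i)) | (exists u1. exists m. (C(u1) | ~H(m))) | (forall k. forall u. (C(k) & S(u)))
Extract every quantifier outward, since the variables are now distinct and don't occur free across branches:
  forall i. exists u1. exists m. forall k. forall u. (H(i) | C(u1) | ~H(m) | C(k) & S(u))
The prefix is forall i exists u1 exists m forall k forall u: 3 universal, 2 existential.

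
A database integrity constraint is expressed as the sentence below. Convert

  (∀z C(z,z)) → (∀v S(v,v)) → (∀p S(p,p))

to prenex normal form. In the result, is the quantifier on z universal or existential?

existential

First replace A → B with ¬A ∨ B.
  ¬(∀z C(z,z)) ∨ ¬(∀v S(v,v)) ∨ (∀p S(p,p))
Move each ¬ inward, flipping quantifiers it crosses:
  (∃z ¬C(z,z)) ∨ (∃v ¬S(v,v)) ∨ (∀p S(p,p))
All bound variables are already distinct, so no renaming is needed.
Pull the quantifiers to the front (each side's bound variable is not free in the other side):
  ∃z ∃v ∀p (¬C(z,z) ∨ ¬S(v,v) ∨ S(p,p))
The quantifier ∀z sits under an odd number of negations (counting the antecedent side of each →), so it flips to ∃z.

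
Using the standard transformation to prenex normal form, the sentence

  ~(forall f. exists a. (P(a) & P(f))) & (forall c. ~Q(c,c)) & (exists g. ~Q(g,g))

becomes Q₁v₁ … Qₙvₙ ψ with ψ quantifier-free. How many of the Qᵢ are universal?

Push ¬ through the quantifiers and connectives to reach negation normal form:
  (exists f. forall a. (~P(a) | ~P(f))) & (forall c. ~Q(c,c)) & (exists g. ~Q(g,g))
All bound variables are already distinct, so no renaming is needed.
Finally move all quantifiers to the prefix:
  exists f. forall a. forall c. exists g. ((~P(a) | ~P(f)) & ~Q(c,c) & ~Q(g,g))
The prefix is exists f forall a forall c exists g: 2 universal, 2 existential.

2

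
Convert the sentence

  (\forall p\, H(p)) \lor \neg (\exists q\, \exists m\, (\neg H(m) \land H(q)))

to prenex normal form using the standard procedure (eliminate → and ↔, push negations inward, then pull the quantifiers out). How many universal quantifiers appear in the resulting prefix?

Move each ¬ inward, flipping quantifiers it crosses:
  (\forall p\, H(p)) \lor (\forall q\, \forall m\, (H(m) \lor \neg H(q)))
All bound variables are already distinct, so no renaming is needed.
Pull the quantifiers to the front (each side's bound variable is not free in the other side):
  \forall p\, \forall q\, \forall m\, (H(p) \lor H(m) \lor \neg H(q))
The prefix is \forall p \forall q \forall m: 3 universal, 0 existential.

3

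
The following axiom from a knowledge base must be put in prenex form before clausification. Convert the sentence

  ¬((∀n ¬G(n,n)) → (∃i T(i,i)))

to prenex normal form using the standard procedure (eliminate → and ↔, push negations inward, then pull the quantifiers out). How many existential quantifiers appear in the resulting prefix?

First replace A → B with ¬A ∨ B.
  ¬(¬(∀n ¬G(n,n)) ∨ (∃i T(i,i)))
Move each ¬ inward, flipping quantifiers it crosses:
  (∀n ¬G(n,n)) ∧ (∀i ¬T(i,i))
All bound variables are already distinct, so no renaming is needed.
Finally move all quantifiers to the prefix:
  ∀n ∀i (¬G(n,n) ∧ ¬T(i,i))
The prefix is ∀n ∀i: 2 universal, 0 existential.

0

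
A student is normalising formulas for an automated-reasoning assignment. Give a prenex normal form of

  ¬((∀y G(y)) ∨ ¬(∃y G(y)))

∃y ∃p (¬G(y) ∧ G(p))

Move each ¬ inward, flipping quantifiers it crosses:
  (∃y ¬G(y)) ∧ (∃y G(y))
Give each quantifier a distinct variable: y↦p.
  (∃y ¬G(y)) ∧ (∃p G(p))
Extract every quantifier outward, since the variables are now distinct and don't occur free across branches:
  ∃y ∃p (¬G(y) ∧ G(p))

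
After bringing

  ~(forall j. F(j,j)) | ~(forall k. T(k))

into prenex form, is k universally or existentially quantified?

Move each ¬ inward, flipping quantifiers it crosses:
  (exists j. ~F(j,j)) | (exists k. ~T(k))
Pull the quantifiers to the front (each side's bound variable is not free in the other side):
  exists j. exists k. (~F(j,j) | ~T(k))
The quantifier forall k sits under an odd number of negations, so it flips to exists k.

existential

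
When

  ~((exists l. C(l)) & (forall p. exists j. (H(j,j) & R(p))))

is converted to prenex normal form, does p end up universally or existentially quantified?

Move each ¬ inward, flipping quantifiers it crosses:
  (forall l. ~C(l)) | (exists p. forall j. (~H(j,j) | ~R(p)))
All bound variables are already distinct, so no renaming is needed.
Finally move all quantifiers to the prefix:
  forall l. exists p. forall j. (~C(l) | ~H(j,j) | ~R(p))
The quantifier forall p sits under an odd number of negations, so it flips to exists p.

existential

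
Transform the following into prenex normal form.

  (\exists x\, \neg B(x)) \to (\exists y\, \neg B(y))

\forall x\, \exists y\, (B(x) \lor \neg B(y))

First replace A → B with ¬A ∨ B.
  \neg (\exists x\, \neg B(x)) \lor (\exists y\, \neg B(y))
Drive negations inward (¬∀x A ≡ ∃x ¬A, ¬∃x A ≡ ∀x ¬A, De Morgan for ∧/∨):
  (\forall x\, B(x)) \lor (\exists y\, \neg B(y))
Extract every quantifier outward, since the variables are now distinct and don't occur free across branches:
  \forall x\, \exists y\, (B(x) \lor \neg B(y))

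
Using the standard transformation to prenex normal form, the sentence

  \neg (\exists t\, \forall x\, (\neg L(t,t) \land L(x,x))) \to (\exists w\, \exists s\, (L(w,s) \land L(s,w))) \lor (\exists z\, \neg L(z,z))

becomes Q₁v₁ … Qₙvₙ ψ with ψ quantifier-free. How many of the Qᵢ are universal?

1

First replace A → B with ¬A ∨ B.
  \neg \neg (\exists t\, \forall x\, (\neg L(t,t) \land L(x,x))) \lor (\exists w\, \exists s\, (L(w,s) \land L(s,w))) \lor (\exists z\, \neg L(z,z))
Push ¬ through the quantifiers and connectives to reach negation normal form:
  (\exists t\, \forall x\, (\neg L(t,t) \land L(x,x))) \lor (\exists w\, \exists s\, (L(w,s) \land L(s,w))) \lor (\exists z\, \neg L(z,z))
Extract every quantifier outward, since the variables are now distinct and don't occur free across branches:
  \exists t\, \forall x\, \exists w\, \exists s\, \exists z\, (\neg L(t,t) \land L(x,x) \lor L(w,s) \land L(s,w) \lor \neg L(z,z))
The prefix is \exists t \forall x \exists w \exists s \exists z: 1 universal, 4 existential.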